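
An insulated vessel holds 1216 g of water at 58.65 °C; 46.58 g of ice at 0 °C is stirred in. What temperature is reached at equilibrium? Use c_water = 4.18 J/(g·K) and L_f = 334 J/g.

T_f ≈ 53.5 °C

Heat gained plus heat lost sum to zero:
latent heat to melt: 46.58×334 = 15558
  meltwater 0→T: 46.58×4.18×T = 194.7 T
  water cools: 1216×4.18×(T − 58.65) = 5082.9(T − 58.65)
5277.6 T = 298111 − 15558 = 282553
T ≈ 53.54 °C — above 0 °C, consistent with complete melting.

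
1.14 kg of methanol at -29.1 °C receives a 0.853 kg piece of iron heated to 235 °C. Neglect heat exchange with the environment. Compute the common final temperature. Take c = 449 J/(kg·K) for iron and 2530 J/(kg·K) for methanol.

T_f ≈ 1.9 °C

T_f is the heat-capacity-weighted average of the initial temperatures:
T_f = (383×235 + 2884.2×(-29.1)) / (383 + 2884.2)
    = 6074.1 / 3267.2 ≈ 1.86 °C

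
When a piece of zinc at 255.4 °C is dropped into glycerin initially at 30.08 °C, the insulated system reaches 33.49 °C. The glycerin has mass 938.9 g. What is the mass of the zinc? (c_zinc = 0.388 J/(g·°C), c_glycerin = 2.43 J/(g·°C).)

Heat gained plus heat lost sum to zero:
m×0.388×(33.49 − 255.4) + 938.9×2.43×(33.49 − 30.08) = 0
-86.1 m = -7780
m = -7780/-86.1 ≈ 90.36 g

m ≈ 90.4 g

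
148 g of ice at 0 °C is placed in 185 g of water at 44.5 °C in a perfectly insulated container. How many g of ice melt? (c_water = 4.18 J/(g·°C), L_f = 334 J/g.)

m_melted ≈ 103 g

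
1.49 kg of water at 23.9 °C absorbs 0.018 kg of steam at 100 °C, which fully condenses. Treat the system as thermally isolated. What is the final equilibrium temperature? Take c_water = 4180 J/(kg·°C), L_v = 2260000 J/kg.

T_f ≈ 31.3 °C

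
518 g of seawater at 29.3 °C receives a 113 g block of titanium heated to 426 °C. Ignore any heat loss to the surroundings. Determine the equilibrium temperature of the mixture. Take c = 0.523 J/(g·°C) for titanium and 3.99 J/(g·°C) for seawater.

T_f = Σ m_i c_i T_i / Σ m_i c_i:
T_f = (59.1·426 + 2066.8·29.3) / (59.1 + 2066.8)
    = 85734 / 2125.9 ≈ 40.33 °C

T_f ≈ 40.3 °C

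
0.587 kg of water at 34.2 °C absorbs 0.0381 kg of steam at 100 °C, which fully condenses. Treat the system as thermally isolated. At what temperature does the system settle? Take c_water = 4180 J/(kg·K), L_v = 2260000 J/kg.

T_f ≈ 71.2 °C

Conservation of energy gives ΣQ = 0:
steam→water at 100 °C releases m L_v = 0.0381×2260000 = 86106
  condensate cools 100→T: 0.0381×4180×(T − 100) = 159.26(T − 100)
  original water: 2453.7(T − 34.2)
2612.9 T = 86106 + 15926 + 83915 = 185947
T ≈ 71.16 °C, under the boiling point, so the assumption holds.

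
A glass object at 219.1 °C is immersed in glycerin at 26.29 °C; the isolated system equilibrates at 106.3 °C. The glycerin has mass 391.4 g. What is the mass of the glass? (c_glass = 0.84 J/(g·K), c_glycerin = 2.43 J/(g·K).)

|Q_glass| = |Q_glycerin|:
m·0.84·(219.1 − 106.3) = 391.4·2.43·(106.3 − 26.29)
94.75 m = 76098  ⇒  m ≈ 803.1 g

m ≈ 803 g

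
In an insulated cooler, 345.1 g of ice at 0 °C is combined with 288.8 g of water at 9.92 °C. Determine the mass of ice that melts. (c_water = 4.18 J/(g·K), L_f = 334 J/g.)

m_melted ≈ 35.9 g

Cooling the water to 0 °C releases 288.8·4.18·9.92 = 11975 J.
Fully melting the ice requires m_ice L_f = 345.1·334 = 115263 J.
Since 11975 < 115263 J, not all the ice melts; equilibrium is at 0 °C.
Mass melted = 11975/334 ≈ 35.85 g.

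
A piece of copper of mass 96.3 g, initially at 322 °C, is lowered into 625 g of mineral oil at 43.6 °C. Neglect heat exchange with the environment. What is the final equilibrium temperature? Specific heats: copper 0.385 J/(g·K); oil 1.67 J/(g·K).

With ΣQ=0 the equilibrium temperature is the m·c-weighted mean:
T_f = (37.08·322 + 1043.8·43.6) / (37.08 + 1043.8)
    = 57446 / 1080.8 ≈ 53.15 °C

T_f ≈ 53.1 °C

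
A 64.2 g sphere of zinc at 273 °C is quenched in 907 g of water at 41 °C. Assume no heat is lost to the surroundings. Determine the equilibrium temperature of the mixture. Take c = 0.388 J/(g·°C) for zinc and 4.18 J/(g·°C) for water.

T_f ≈ 42.5 °C

Heat gained plus heat lost sum to zero:
64.2·0.388·(T − 273) + 907·4.18·(T − 41) = 0
24.91(T − 273) + 3791.3(T − 41) = 0
(24.91 + 3791.3) T = 24.91·273 + 3791.3·41
T = 162242 / 3816.2 = 42.5 °C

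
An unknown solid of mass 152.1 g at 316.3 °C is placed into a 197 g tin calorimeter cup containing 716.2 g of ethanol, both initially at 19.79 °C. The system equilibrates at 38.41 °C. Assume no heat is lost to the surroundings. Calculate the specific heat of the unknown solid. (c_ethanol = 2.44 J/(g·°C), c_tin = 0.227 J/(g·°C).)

Net heat exchanged in the isolated system is zero:
152.1×c×(38.41 − 316.3) + 716.2×2.44×(38.41 − 19.79) + 197×0.227×(38.41 − 19.79) = 0
-42267 c = -33372
c = -33372/-42267 ≈ 0.7895 J/(g·°C)

c ≈ 0.79 J/(g·°C)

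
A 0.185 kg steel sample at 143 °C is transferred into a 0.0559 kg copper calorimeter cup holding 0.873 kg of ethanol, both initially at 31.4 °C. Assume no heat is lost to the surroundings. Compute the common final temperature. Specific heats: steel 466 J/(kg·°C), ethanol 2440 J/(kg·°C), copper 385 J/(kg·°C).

T_f ≈ 35.7 °C

T_f is the heat-capacity-weighted average of the initial temperatures:
T_f = (86.21×143 + 2130.1×31.4 + 21.52×31.4) / (86.21 + 2130.1 + 21.52)
    = 79890 / 2237.9 ≈ 35.70 °C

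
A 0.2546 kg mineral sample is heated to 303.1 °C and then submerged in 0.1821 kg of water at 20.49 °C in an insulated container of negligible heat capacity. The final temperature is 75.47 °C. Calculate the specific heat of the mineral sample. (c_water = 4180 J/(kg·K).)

c ≈ 722 J/(kg·K)

m_s c (T_s − T_f) = m_water c_water (T_f − T_0):
0.2546·c·(303.1 − 75.47) = 0.1821·4180·(75.47 − 20.49)
57.95 c = 41850  ⇒  c ≈ 722.1 J/(kg·K)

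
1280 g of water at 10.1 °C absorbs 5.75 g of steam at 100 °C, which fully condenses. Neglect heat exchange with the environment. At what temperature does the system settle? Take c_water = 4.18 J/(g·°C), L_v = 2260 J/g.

T_f ≈ 12.9 °C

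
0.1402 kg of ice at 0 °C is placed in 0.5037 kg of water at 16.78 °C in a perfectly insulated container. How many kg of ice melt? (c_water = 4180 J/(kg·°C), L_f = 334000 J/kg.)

m_melted ≈ 0.106 kg

Heat available from the water dropping to 0 °C: 0.5037·4180·16.78 = 35330 J.
To melt every bit of ice: 0.1402·334000 = 46827 J.
35330 J < 46827 J, so only part of the ice melts and the system sits at 0 °C.
m_melt = 35330 / L_f = 0.1058 kg.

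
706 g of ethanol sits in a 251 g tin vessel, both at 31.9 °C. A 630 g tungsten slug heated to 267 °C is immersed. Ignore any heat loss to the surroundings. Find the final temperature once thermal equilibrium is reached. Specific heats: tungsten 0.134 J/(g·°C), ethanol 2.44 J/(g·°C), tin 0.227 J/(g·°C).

T_f ≈ 42.5 °C

Net heat exchanged in the isolated system is zero:
630*0.134*(T − 267) + 706*2.44*(T − 31.9) + 251*0.227*(T − 31.9) = 0
84.42(T − 267) + 1722.6(T − 31.9) + 56.98(T − 31.9) = 0
(84.42 + 1722.6 + 56.98) T = 84.42*267 + 1722.6*31.9 + 56.98*31.9
T ≈ 42.55 °C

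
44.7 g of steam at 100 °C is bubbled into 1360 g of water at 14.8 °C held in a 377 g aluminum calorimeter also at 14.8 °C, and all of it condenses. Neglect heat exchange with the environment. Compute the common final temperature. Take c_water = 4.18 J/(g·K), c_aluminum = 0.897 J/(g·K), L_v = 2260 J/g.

T_f ≈ 33.6 °C

Sum of m c ΔT and latent-heat terms is zero:
latent heat released on condensation: 44.7×2260 = 101022
  condensed water 100 °C→T: 186.85(T − 100)
  original water: 5684.8(T − 14.8)
  cup: 338.17(T − 14.8)
6209.8 T = 101022 + 18685 + 89140 = 208847
T ≈ 33.63 °C (< 100 °C, so full condensation is consistent).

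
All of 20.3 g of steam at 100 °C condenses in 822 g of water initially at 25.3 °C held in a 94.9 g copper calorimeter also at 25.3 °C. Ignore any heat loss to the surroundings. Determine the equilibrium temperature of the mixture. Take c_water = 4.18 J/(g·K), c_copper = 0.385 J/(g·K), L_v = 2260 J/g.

Energy conservation, ΣQ = 0:
condense steam: −20.3·2260 = −45878; condensed water 100 °C→T: 84.85(T − 100); original water: 3436(T − 25.3); cup: 36.54(T − 25.3)
3557.4 T = 45878 + 8485.4 + 87854 = 142218
T ≈ 39.98 °C, under the boiling point, so the assumption holds.

T_f ≈ 40.0 °C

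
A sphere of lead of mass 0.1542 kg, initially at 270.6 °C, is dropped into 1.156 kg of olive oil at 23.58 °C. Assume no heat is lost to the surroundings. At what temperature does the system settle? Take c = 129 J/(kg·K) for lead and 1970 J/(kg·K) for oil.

T_f ≈ 25.7 °C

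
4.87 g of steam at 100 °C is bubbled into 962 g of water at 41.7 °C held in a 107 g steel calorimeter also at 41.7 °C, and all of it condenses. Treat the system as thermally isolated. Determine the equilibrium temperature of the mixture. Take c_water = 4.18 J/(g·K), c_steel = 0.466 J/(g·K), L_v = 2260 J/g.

T_f ≈ 44.7 °C

Taking heat into each body as positive, Σ m c ΔT = 0:
condense steam: −4.87×2260 = −11006
  condensate cools 100→T: 4.87×4.18×(T − 100) = 20.36(T − 100)
  water warms: 962×4.18×(T − 41.7) = 4021.2(T − 41.7)
  steel cup: 107×0.466×(T − 41.7) = 49.86(T − 41.7)
4091.4 T = 11006 + 2035.7 + 169762 = 182803
T ≈ 44.68 °C, under the boiling point, so the assumption holds.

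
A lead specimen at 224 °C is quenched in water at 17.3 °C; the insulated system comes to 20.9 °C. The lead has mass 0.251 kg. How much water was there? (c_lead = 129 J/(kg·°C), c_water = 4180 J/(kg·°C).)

|Q_lead| = |Q_water|:
0.251×129×(224 − 20.9) = m×4180×(20.9 − 17.3)
15048 m = 6576.2  ⇒  m ≈ 0.437 kg

m ≈ 0.437 kg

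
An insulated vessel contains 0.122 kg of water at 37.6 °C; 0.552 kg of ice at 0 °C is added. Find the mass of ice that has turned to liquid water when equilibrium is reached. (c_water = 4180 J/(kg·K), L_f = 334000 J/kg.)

Heat available from the water dropping to 0 °C: 0.122·4180·37.6 = 19174 J.
To melt every bit of ice: 0.552·334000 = 184368 J.
Since 19174 < 184368 J, not all the ice melts; equilibrium is at 0 °C.
Mass melted = 19174/334000 ≈ 0.05741 kg.

m_melted ≈ 0.0574 kg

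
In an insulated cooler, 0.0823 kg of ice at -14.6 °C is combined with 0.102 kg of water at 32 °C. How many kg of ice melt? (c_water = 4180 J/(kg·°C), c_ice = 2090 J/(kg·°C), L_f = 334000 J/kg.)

m_melted ≈ 0.0333 kg

Heat available from the water dropping to 0 °C: 0.102×4180×32 = 13644 J.
Of that, 0.0823×2090×14.6 = 2511.3 J goes to bring the ice to 0 °C, leaving 11132 J.
To melt every bit of ice: 0.0823×334000 = 27488 J.
11132 J < 27488 J, so only part of the ice melts and the system sits at 0 °C.
Mass melted = 11132/334000 ≈ 0.03333 kg.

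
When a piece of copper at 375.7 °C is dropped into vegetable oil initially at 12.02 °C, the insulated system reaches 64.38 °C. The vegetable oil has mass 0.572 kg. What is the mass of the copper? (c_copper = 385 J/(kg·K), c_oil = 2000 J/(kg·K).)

|Q_copper| = |Q_oil|:
m·385·(375.7 − 64.38) = 0.572·2000·(64.38 − 12.02)
119858 m = 59900  ⇒  m ≈ 0.4998 kg

m ≈ 0.5 kg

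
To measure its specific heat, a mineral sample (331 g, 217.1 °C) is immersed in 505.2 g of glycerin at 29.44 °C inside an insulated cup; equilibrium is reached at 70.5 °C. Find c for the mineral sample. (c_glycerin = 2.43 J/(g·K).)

Taking heat into each body as positive, Σ m c ΔT = 0:
331·c·(70.5 − 217.1) + 505.2·2.43·(70.5 − 29.44) = 0
-48525 c = -50407
c = -50407/-48525 ≈ 1.039 J/(g·K)

c ≈ 1.04 J/(g·K)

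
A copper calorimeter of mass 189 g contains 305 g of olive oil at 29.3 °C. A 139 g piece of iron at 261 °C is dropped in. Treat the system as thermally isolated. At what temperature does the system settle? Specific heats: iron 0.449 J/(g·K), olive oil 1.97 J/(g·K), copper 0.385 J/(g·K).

Taking heat into each body as positive, Σ m c ΔT = 0:
139*0.449*(T − 261) + 305*1.97*(T − 29.3) + 189*0.385*(T − 29.3) = 0
62.41(T − 261) + 600.85(T − 29.3) + 72.77(T − 29.3) = 0
(62.41 + 600.85 + 72.77) T = 62.41*261 + 600.85*29.3 + 72.77*29.3
T = 36026 / 736.03 = 48.9 °C

T_f ≈ 48.9 °C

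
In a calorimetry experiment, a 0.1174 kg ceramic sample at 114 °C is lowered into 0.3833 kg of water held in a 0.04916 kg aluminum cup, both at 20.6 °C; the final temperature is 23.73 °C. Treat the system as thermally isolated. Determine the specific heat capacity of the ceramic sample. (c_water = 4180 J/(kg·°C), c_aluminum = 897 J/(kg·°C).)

c ≈ 486 J/(kg·°C)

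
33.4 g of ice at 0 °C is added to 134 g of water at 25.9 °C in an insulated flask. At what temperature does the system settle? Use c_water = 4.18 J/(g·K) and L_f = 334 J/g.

T_f ≈ 4.8 °C

Conservation of energy gives ΣQ = 0:
fusion: m_ice L_f = 33.4·334 = 11156; meltwater 0→T: 33.4·4.18·T = 139.61 T; water cools: 134·4.18·(T − 25.9) = 560.12(T − 25.9)
699.73 T = 14507 − 11156 = 3351.5
T ≈ 4.79 °C. Since T > 0 °C, the all-ice-melts assumption holds.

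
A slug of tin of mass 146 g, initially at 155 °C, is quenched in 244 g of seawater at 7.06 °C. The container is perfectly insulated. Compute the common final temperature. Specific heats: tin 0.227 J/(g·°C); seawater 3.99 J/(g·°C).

T_f is the heat-capacity-weighted average of the initial temperatures:
T_f = (33.14·155 + 973.56·7.06) / (33.14 + 973.56)
    = 12010 / 1006.7 ≈ 11.93 °C

T_f ≈ 11.9 °C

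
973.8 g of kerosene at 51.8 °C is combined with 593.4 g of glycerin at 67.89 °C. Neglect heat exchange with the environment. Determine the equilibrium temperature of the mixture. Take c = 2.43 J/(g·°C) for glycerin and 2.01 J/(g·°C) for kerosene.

With ΣQ=0 the equilibrium temperature is the m·c-weighted mean:
T_f = (1442×67.89 + 1957.3×51.8) / (1442 + 1957.3)
    = 199285 / 3399.3 ≈ 58.63 °C

T_f ≈ 58.6 °C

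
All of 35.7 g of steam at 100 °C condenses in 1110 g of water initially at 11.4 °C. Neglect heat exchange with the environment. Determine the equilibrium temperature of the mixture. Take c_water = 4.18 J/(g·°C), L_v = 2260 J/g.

T_f ≈ 31.0 °C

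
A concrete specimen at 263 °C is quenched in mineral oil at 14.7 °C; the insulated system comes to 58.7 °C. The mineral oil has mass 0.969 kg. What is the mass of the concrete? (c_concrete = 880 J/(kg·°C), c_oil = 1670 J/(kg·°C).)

m ≈ 0.396 kg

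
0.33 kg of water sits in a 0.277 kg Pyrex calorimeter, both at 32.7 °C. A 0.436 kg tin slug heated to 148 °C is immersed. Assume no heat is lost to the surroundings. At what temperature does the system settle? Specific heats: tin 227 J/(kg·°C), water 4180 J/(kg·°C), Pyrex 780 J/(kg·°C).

T_f ≈ 39.4 °C

Setting the total heat transfer to zero:
0.436·227·(T − 148) + 0.33·4180·(T − 32.7) + 0.277·780·(T − 32.7) = 0
1694.4 T = 66819
T = 66819 / 1694.4 = 39.4 °C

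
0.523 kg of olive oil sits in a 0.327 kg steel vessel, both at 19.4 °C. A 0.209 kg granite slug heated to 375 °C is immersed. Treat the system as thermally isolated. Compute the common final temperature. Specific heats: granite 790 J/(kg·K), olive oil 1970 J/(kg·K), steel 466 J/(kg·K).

T_f ≈ 63.0 °C

T_f is the heat-capacity-weighted average of the initial temperatures:
T_f = (165.11×375 + 1030.3×19.4 + 152.38×19.4) / (165.11 + 1030.3 + 152.38)
    = 84860 / 1347.8 ≈ 62.96 °C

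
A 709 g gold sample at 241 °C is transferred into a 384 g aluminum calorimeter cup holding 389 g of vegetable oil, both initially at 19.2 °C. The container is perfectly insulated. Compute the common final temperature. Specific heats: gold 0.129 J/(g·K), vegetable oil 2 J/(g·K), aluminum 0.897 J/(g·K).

T_f ≈ 35.9 °C

Setting the total heat transfer to zero:
709×0.129×(T − 241) + 389×2×(T − 19.2) + 384×0.897×(T − 19.2) = 0
1213.9 T = 43593
T ≈ 35.91 °C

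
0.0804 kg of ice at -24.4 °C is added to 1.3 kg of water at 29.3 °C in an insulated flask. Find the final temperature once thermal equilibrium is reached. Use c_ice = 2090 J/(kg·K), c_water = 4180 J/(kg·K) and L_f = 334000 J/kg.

T_f ≈ 22.2 °C

Heat gained plus heat lost sum to zero:
warm ice to 0 °C: 0.0804×2090×(0 − (-24.4)) = 4100.1
  latent heat to melt: 0.0804×334000 = 26854
  warm the meltwater: 336.07 T
  water cools: 1.3×4180×(T − 29.3) = 5434(T − 29.3)
5770.1 T = 159216 − 30954 = 128263
T ≈ 22.23 °C — above 0 °C, consistent with complete melting.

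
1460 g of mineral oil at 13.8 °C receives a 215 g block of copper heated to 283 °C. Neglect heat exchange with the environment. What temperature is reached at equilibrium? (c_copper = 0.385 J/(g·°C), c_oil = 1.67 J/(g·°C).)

Heat gained plus heat lost sum to zero:
215×0.385×(T − 283) + 1460×1.67×(T − 13.8) = 0
82.78(T − 283) + 2438.2(T − 13.8) = 0
(82.78 + 2438.2) T = 82.78×283 + 2438.2×13.8
T = 57072 / 2521 = 22.6 °C

T_f ≈ 22.6 °C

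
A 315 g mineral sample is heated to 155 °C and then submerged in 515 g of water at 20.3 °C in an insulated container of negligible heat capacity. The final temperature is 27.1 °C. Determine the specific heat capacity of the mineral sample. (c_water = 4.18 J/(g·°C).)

c ≈ 0.363 J/(g·°C)

Net heat exchanged in the isolated system is zero:
315·c·(27.1 − 155) + 515·4.18·(27.1 − 20.3) = 0
-40288 c = -14638
c = -14638/-40288 ≈ 0.3633 J/(g·°C)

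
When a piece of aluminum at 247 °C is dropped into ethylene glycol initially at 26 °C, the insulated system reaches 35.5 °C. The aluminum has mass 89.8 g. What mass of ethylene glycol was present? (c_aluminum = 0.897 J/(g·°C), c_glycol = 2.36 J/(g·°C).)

m ≈ 760 g

|Q_aluminum| = |Q_glycol|:
89.8·0.897·(247 − 35.5) = m·2.36·(35.5 − 26)
22.42 m = 17036  ⇒  m ≈ 759.9 g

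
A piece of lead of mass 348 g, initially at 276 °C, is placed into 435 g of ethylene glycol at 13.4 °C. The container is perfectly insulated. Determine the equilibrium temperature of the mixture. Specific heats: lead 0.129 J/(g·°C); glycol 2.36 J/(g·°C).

T_f ≈ 24.4 °C

|Q_lead| = |Q_glycol|:
348×0.129×(276 − T) = 435×2.36×(T − 13.4)
44.89(276 − T) = 1026.6(T − 13.4)
1071.5 T = 26147  ⇒  T ≈ 24.40 °C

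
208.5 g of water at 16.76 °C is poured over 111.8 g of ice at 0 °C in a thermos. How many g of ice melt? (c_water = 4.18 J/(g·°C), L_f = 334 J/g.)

Water can give up m c ΔT = 208.5·4.18·16.76 = 14607 J before reaching 0 °C.
Melting all 111.8 g of ice would need 111.8·334 = 37341 J.
14607 J < 37341 J, so only part of the ice melts and the system sits at 0 °C.
m_melt = 14607 / L_f = 43.73 g.

m_melted ≈ 43.7 g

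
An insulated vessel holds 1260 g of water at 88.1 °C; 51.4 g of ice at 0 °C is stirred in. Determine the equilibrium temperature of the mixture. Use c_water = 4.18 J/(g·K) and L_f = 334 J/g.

T_f ≈ 81.5 °C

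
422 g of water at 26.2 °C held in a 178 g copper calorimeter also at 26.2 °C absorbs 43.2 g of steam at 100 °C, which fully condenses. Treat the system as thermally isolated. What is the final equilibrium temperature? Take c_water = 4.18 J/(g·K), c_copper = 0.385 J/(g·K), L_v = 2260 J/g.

Conservation of energy gives ΣQ = 0:
latent heat released on condensation: 43.2×2260 = 97632
  condensed water 100 °C→T: 180.58(T − 100)
  original water: 1764(T − 26.2)
  cup: 68.53(T − 26.2)
2013.1 T = 97632 + 18058 + 48011 = 163701
T ≈ 81.32 °C — below 100 °C, confirming all the steam condensed.

T_f ≈ 81.3 °C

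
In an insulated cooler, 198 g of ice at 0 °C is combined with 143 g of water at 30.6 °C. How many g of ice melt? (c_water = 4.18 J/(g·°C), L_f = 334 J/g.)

Cooling the water to 0 °C releases 143·4.18·30.6 = 18291 J.
To melt every bit of ice: 198·334 = 66132 J.
Since 18291 < 66132 J, not all the ice melts; equilibrium is at 0 °C.
Mass melted = 18291/334 ≈ 54.76 g.

m_melted ≈ 54.8 g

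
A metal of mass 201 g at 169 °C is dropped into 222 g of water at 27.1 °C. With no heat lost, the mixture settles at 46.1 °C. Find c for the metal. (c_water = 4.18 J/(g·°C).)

c ≈ 0.714 J/(g·°C)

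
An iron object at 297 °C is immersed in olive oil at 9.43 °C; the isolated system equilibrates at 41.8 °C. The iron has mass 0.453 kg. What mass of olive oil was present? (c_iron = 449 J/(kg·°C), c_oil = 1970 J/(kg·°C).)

m ≈ 0.814 kg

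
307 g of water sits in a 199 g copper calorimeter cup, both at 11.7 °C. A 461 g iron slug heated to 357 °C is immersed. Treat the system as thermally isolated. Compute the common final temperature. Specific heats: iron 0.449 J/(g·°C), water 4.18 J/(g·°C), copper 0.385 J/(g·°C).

T_f ≈ 57.3 °C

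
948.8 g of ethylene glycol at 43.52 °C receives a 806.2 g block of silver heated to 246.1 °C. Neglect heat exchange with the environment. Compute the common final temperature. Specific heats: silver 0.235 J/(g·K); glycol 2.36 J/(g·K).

Heat lost by the silver equals heat gained by the glycol:
806.2*0.235*(246.1 − T) = 948.8*2.36*(T − 43.52)
189.46(246.1 − T) = 2239.2(T − 43.52)
2428.6 T = 144074  ⇒  T ≈ 59.32 °C

T_f ≈ 59.3 °C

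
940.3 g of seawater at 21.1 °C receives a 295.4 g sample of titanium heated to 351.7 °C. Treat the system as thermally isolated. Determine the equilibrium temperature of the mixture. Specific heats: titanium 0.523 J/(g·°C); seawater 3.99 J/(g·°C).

T_f ≈ 34.2 °C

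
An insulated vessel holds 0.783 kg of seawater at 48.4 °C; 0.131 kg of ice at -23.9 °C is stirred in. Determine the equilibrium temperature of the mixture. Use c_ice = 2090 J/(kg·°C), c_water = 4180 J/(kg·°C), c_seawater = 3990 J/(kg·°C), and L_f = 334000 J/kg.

Conservation of energy gives ΣQ = 0:
ice -23.9→0 °C: 0.131·2090·23.9 = 6543.6
  fusion: m_ice L_f = 0.131·334000 = 43754
  warm the meltwater: 547.58 T
  seawater cools: 0.783·3990·(T − 48.4) = 3124.2(T − 48.4)
3671.8 T = 151210 − 50298 = 100912
T ≈ 27.48 °C (positive, so assuming full melt was valid).

T_f ≈ 27.5 °C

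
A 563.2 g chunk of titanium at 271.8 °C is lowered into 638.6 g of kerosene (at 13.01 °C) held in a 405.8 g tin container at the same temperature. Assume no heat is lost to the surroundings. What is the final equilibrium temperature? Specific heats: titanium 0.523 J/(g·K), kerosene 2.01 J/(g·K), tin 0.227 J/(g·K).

T_f ≈ 58.6 °C

T_f is the heat-capacity-weighted average of the initial temperatures:
T_f = (294.55×271.8 + 1283.6×13.01 + 92.12×13.01) / (294.55 + 1283.6 + 92.12)
    = 97958 / 1670.3 ≈ 58.65 °C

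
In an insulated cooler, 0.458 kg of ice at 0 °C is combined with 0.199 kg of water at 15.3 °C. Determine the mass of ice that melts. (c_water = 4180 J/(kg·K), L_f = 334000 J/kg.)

Cooling the water to 0 °C releases 0.199×4180×15.3 = 12727 J.
To melt every bit of ice: 0.458×334000 = 152972 J.
That's not enough to melt it all — equilibrium is at 0 °C with ice remaining.
m_melted×334000 = 12727  ⇒  m_melted ≈ 0.0381 kg.

m_melted ≈ 0.0381 kg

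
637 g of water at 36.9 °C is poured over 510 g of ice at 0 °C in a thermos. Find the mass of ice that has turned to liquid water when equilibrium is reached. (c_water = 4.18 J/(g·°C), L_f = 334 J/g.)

Water can give up m c ΔT = 637×4.18×36.9 = 98252 J before reaching 0 °C.
To melt every bit of ice: 510×334 = 170340 J.
98252 J < 170340 J, so only part of the ice melts and the system sits at 0 °C.
m_melted×334 = 98252  ⇒  m_melted ≈ 294.2 g.

m_melted ≈ 294 g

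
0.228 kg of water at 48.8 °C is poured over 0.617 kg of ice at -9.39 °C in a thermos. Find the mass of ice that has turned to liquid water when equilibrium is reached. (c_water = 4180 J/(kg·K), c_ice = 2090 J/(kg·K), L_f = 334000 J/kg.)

Water can give up m c ΔT = 0.228·4180·48.8 = 46508 J before reaching 0 °C.
Of that, 0.617·2090·9.39 = 12109 J goes to bring the ice to 0 °C, leaving 34400 J.
Fully melting the ice requires m_ice L_f = 0.617·334000 = 206078 J.
That's not enough to melt it all — equilibrium is at 0 °C with ice remaining.
m_melt = 34400 / L_f = 0.103 kg.

m_melted ≈ 0.103 kg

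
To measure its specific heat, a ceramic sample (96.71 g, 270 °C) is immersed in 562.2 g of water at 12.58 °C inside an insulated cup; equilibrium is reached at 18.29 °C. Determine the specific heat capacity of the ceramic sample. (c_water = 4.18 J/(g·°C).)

c ≈ 0.551 J/(g·°C)

Conservation of energy gives ΣQ = 0:
96.71·c·(18.29 − 270) + 562.2·4.18·(18.29 − 12.58) = 0
-24343 c = -13418
c = -13418/-24343 ≈ 0.5512 J/(g·°C)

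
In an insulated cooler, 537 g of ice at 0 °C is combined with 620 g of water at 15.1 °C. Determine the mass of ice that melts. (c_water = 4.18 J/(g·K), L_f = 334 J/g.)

m_melted ≈ 117 g

Water can give up m c ΔT = 620·4.18·15.1 = 39133 J before reaching 0 °C.
To melt every bit of ice: 537·334 = 179358 J.
Since 39133 < 179358 J, not all the ice melts; equilibrium is at 0 °C.
m_melt = 39133 / L_f = 117.2 g.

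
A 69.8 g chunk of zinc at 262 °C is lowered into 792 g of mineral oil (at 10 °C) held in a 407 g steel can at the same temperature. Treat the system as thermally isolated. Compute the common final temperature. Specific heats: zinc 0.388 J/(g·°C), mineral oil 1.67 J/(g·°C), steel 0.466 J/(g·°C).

With ΣQ=0 the equilibrium temperature is the m·c-weighted mean:
T_f = (27.08·262 + 1322.6·10 + 189.66·10) / (27.08 + 1322.6 + 189.66)
    = 22219 / 1539.4 ≈ 14.43 °C

T_f ≈ 14.4 °C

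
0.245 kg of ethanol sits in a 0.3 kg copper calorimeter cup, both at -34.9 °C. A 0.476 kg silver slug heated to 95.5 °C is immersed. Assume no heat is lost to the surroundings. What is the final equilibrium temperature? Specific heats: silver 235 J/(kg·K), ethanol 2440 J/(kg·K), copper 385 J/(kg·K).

T_f ≈ -17.2 °C

Energy conservation, ΣQ = 0:
0.476×235×(T − 95.5) + 0.245×2440×(T − (-34.9)) + 0.3×385×(T − (-34.9)) = 0
825.16 T = -14212
T = -14212/825.16 ≈ -17.22 °C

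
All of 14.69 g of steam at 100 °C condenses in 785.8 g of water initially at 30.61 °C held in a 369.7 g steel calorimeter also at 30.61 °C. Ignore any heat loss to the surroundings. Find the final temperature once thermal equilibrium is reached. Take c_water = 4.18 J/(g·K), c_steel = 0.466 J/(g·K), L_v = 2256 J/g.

T_f ≈ 41.2 °C

Conservation of energy gives ΣQ = 0:
condense steam: −14.69·2256 = −33141; condensed water 100 °C→T: 61.4(T − 100); original water: 3284.6(T − 30.61); steel cup: 369.7·0.466·(T − 30.61) = 172.28(T − 30.61)
3518.3 T = 33141 + 6140.4 + 105816 = 145098
T ≈ 41.24 °C — below 100 °C, confirming all the steam condensed.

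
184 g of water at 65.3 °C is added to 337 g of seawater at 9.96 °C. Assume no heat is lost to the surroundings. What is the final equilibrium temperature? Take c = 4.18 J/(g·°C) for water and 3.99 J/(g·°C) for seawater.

Setting the total heat transfer to zero:
184·4.18·(T − 65.3) + 337·3.99·(T − 9.96) = 0
(769.12 + 1344.6) T = 769.12·65.3 + 1344.6·9.96
T = 63616 / 2113.8 = 30.1 °C

T_f ≈ 30.1 °C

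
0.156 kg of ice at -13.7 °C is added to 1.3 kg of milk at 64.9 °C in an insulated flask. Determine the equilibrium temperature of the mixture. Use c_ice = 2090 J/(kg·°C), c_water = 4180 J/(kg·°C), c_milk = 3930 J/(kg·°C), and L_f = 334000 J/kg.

T_f ≈ 47.7 °C

Taking heat into each body as positive, Σ m c ΔT = 0:
ice -13.7→0 °C: 0.156·2090·13.7 = 4466.7
  latent heat to melt: 0.156·334000 = 52104
  meltwater 0→T: 0.156·4180·T = 652.08 T
  milk: 5109(T − 64.9)
5761.1 T = 331574 − 56571 = 275003
T ≈ 47.73 °C — above 0 °C, consistent with complete melting.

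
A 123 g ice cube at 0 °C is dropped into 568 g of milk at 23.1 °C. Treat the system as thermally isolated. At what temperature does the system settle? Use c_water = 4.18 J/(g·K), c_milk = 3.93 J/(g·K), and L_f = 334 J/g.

T_f ≈ 3.8 °C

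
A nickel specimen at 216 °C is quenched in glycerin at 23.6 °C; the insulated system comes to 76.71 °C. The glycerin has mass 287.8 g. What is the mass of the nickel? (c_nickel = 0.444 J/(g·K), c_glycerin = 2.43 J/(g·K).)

m ≈ 601 g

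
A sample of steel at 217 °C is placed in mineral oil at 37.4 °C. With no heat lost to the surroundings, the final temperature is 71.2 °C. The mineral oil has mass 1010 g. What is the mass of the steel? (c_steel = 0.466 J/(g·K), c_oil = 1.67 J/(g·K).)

Energy conservation, ΣQ = 0:
m·0.466·(71.2 − 217) + 1010·1.67·(71.2 − 37.4) = 0
-67.94 m = -57010
m = -57010/-67.94 ≈ 839.1 g

m ≈ 839 g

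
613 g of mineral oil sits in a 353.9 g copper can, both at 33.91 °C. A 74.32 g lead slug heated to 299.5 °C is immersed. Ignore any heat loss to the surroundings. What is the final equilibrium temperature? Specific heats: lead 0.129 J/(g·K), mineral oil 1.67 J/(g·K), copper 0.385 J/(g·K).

T_f ≈ 36.1 °C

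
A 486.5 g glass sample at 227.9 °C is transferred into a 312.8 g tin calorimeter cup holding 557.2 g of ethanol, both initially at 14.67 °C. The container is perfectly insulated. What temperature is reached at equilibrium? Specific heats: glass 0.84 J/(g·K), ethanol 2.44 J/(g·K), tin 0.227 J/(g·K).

Heat gained plus heat lost sum to zero:
486.5×0.84×(T − 227.9) + 557.2×2.44×(T − 14.67) + 312.8×0.227×(T − 14.67) = 0
1839.2 T = 114120
T = 114120 / 1839.2 = 62 °C

T_f ≈ 62.0 °C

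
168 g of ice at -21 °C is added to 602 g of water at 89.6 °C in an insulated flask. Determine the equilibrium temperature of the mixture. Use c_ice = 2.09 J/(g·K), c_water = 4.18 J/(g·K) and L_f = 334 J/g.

T_f ≈ 50.3 °C

Energy conservation, ΣQ = 0:
warm ice to 0 °C: 168×2.09×(0 − (-21)) = 7373.5; melt ice: 168×334 = 56112; warm the meltwater: 702.24 T; water cools: 602×4.18×(T − 89.6) = 2516.4(T − 89.6)
3218.6 T = 225466 − 63486 = 161980
T ≈ 50.33 °C (positive, so assuming full melt was valid).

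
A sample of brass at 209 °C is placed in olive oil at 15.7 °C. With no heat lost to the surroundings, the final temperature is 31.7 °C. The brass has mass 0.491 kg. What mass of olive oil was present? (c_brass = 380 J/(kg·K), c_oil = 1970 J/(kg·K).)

m ≈ 1.05 kg

Heat gained plus heat lost sum to zero:
0.491·380·(31.7 − 209) + m·1970·(31.7 − 15.7) = 0
31520 m = 33081
m = 33081/31520 ≈ 1.05 kg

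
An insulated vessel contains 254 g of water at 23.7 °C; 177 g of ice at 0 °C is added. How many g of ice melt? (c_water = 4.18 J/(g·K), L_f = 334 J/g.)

m_melted ≈ 75.3 g

Water can give up m c ΔT = 254·4.18·23.7 = 25163 J before reaching 0 °C.
Melting all 177 g of ice would need 177·334 = 59118 J.
25163 J < 59118 J, so only part of the ice melts and the system sits at 0 °C.
m_melted·334 = 25163  ⇒  m_melted ≈ 75.34 g.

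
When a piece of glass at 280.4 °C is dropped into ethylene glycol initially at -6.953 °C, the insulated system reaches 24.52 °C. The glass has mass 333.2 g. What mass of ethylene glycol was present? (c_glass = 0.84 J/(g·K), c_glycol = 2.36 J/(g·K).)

m ≈ 964 g

Heat lost by the glass = heat gained by the glycol:
333.2·0.84·(280.4 − 24.52) = m·2.36·(24.52 − (-6.953))
74.28 m = 71618  ⇒  m ≈ 964.2 g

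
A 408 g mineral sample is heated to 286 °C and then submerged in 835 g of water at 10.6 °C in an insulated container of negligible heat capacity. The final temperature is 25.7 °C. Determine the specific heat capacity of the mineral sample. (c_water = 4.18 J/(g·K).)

c ≈ 0.496 J/(g·K)

Heat lost by the mineral sample = heat gained by the water:
408×c×(286 − 25.7) = 835×4.18×(25.7 − 10.6)
106202 c = 52704  ⇒  c ≈ 0.4963 J/(g·K)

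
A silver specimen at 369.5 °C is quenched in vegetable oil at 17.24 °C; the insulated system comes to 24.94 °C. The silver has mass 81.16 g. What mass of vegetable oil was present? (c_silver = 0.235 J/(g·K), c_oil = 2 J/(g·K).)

m ≈ 427 g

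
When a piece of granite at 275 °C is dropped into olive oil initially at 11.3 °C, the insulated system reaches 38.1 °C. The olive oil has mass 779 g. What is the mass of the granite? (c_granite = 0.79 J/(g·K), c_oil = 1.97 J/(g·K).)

m ≈ 220 g

Net heat exchanged in the isolated system is zero:
m·0.79·(38.1 − 275) + 779·1.97·(38.1 − 11.3) = 0
-187.15 m = -41128
m = -41128/-187.15 ≈ 219.8 g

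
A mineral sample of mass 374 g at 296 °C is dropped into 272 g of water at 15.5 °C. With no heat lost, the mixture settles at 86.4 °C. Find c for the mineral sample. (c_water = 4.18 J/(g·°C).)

c ≈ 1.03 J/(g·°C)

Taking heat into each body as positive, Σ m c ΔT = 0:
374·c·(86.4 − 296) + 272·4.18·(86.4 − 15.5) = 0
-78390 c = -80610
c = -80610/-78390 ≈ 1.028 J/(g·°C)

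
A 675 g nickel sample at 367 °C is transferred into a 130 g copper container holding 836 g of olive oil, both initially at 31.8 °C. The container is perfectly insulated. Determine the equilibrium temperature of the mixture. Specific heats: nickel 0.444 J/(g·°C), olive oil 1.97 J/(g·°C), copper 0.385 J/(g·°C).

Net heat exchanged in the isolated system is zero:
675*0.444*(T − 367) + 836*1.97*(T − 31.8) + 130*0.385*(T − 31.8) = 0
(299.7 + 1646.9 + 50.05) T = 299.7*367 + 1646.9*31.8 + 50.05*31.8
T ≈ 82.11 °C

T_f ≈ 82.1 °C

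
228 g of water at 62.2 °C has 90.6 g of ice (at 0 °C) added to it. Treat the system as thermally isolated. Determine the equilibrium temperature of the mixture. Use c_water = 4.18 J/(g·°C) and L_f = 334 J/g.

Energy balance with sensible and latent terms:
latent heat to melt: 90.6×334 = 30260; meltwater 0→T: 90.6×4.18×T = 378.71 T; water: 953.04(T − 62.2)
1331.7 T = 59279 − 30260 = 29019
T ≈ 21.79 °C (positive, so assuming full melt was valid).

T_f ≈ 21.8 °C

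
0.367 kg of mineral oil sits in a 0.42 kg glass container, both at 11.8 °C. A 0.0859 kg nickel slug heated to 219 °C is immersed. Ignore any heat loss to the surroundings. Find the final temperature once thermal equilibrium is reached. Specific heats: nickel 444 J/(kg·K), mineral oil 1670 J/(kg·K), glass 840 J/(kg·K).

Net heat exchanged in the isolated system is zero:
0.0859×444×(T − 219) + 0.367×1670×(T − 11.8) + 0.42×840×(T − 11.8) = 0
38.14(T − 219) + 612.89(T − 11.8) + 352.8(T − 11.8) = 0
1003.8 T = 19748
T = 19748 / 1003.8 = 19.7 °C

T_f ≈ 19.7 °C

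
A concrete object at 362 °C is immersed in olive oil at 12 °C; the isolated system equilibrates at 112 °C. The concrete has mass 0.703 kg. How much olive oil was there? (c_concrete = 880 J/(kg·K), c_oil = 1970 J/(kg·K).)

m ≈ 0.785 kg

Taking heat into each body as positive, Σ m c ΔT = 0:
0.703×880×(112 − 362) + m×1970×(112 − 12) = 0
197000 m = 154660
m = 154660/197000 ≈ 0.7851 kg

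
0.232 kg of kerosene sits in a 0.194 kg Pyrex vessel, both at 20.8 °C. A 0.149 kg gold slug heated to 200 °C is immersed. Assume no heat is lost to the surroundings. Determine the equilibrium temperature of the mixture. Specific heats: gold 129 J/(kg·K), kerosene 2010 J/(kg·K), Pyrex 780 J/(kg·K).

T_f ≈ 26.2 °C

T_f = Σ m_i c_i T_i / Σ m_i c_i:
T_f = (19.22*200 + 466.32*20.8 + 151.32*20.8) / (19.22 + 466.32 + 151.32)
    = 16691 / 636.86 ≈ 26.21 °C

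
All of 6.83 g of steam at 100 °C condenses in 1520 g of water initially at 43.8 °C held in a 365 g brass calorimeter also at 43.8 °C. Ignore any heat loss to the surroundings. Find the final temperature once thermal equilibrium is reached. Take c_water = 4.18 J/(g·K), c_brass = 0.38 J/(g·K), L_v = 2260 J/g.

Conservation of energy gives ΣQ = 0:
steam→water at 100 °C releases m L_v = 6.83·2260 = 15436; condensate cools 100→T: 6.83·4.18·(T − 100) = 28.55(T − 100); original water: 6353.6(T − 43.8); brass cup: 365·0.38·(T − 43.8) = 138.7(T − 43.8)
6520.8 T = 15436 + 2854.9 + 284363 = 302653
T ≈ 46.41 °C — below 100 °C, confirming all the steam condensed.

T_f ≈ 46.4 °C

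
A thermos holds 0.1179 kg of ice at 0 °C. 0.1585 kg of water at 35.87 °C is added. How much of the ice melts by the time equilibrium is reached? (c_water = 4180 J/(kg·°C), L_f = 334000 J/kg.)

Heat available from the water dropping to 0 °C: 0.1585×4180×35.87 = 23765 J.
To melt every bit of ice: 0.1179×334000 = 39379 J.
Since 23765 < 39379 J, not all the ice melts; equilibrium is at 0 °C.
m_melt = 23765 / L_f = 0.07115 kg.

m_melted ≈ 0.0712 kg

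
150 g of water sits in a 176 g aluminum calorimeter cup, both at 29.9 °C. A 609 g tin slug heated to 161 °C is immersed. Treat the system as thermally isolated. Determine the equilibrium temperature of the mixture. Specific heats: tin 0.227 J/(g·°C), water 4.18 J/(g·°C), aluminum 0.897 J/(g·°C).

Taking heat into each body as positive, Σ m c ΔT = 0:
609*0.227*(T − 161) + 150*4.18*(T − 29.9) + 176*0.897*(T − 29.9) = 0
(138.24 + 627 + 157.87) T = 138.24*161 + 627*29.9 + 157.87*29.9
T = 45725 / 923.12 = 49.5 °C

T_f ≈ 49.5 °C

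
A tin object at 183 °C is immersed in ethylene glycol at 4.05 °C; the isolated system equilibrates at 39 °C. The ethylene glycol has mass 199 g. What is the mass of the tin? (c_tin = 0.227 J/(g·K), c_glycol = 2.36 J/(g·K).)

m ≈ 502 g

Setting the total heat transfer to zero:
m·0.227·(39 − 183) + 199·2.36·(39 − 4.05) = 0
-32.69 m = -16414
m = -16414/-32.69 ≈ 502.1 g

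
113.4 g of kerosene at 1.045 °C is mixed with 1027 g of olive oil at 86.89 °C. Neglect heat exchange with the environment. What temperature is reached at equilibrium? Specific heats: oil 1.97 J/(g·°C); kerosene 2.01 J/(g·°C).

Let T be the final temperature. ΣQ_i = 0:
1027·1.97·(T − 86.89) + 113.4·2.01·(T − 1.045) = 0
2251.1 T = 176033
T ≈ 78.20 °C

T_f ≈ 78.2 °C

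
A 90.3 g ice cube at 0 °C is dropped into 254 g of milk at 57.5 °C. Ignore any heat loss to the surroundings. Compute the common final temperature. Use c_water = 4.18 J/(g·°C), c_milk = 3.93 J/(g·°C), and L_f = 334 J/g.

T_f ≈ 19.8 °C

Let T be the final temperature. ΣQ_i = 0:
melt ice: 90.3×334 = 30160; warm the meltwater: 377.45 T; milk: 998.22(T − 57.5)
1375.7 T = 57398 − 30160 = 27237
T ≈ 19.80 °C — above 0 °C, consistent with complete melting.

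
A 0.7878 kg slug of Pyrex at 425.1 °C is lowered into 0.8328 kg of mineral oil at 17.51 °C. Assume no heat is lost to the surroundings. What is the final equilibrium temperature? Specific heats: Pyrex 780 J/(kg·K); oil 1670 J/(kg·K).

Conservation of energy gives ΣQ = 0:
0.7878*780*(T − 425.1) + 0.8328*1670*(T − 17.51) = 0
(614.48 + 1390.8) T = 614.48*425.1 + 1390.8*17.51
T = 285570/2005.3 ≈ 142.41 °C

T_f ≈ 142.4 °C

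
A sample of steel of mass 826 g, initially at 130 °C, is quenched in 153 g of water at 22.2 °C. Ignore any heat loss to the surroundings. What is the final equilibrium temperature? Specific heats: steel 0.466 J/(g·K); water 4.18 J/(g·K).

T_f = Σ m_i c_i T_i / Σ m_i c_i:
T_f = (384.92*130 + 639.54*22.2) / (384.92 + 639.54)
    = 64237 / 1024.5 ≈ 62.70 °C

T_f ≈ 62.7 °C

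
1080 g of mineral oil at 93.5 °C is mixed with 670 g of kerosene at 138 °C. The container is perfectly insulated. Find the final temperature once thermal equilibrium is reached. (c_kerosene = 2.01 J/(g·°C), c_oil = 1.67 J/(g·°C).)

|Q_kerosene| = |Q_oil|:
670·2.01·(138 − T) = 1080·1.67·(T − 93.5)
1346.7(138 − T) = 1803.6(T − 93.5)
3150.3 T = 354481  ⇒  T ≈ 112.52 °C

T_f ≈ 112.5 °C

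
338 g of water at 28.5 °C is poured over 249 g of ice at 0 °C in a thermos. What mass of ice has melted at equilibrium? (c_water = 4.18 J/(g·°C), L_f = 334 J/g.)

m_melted ≈ 121 g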